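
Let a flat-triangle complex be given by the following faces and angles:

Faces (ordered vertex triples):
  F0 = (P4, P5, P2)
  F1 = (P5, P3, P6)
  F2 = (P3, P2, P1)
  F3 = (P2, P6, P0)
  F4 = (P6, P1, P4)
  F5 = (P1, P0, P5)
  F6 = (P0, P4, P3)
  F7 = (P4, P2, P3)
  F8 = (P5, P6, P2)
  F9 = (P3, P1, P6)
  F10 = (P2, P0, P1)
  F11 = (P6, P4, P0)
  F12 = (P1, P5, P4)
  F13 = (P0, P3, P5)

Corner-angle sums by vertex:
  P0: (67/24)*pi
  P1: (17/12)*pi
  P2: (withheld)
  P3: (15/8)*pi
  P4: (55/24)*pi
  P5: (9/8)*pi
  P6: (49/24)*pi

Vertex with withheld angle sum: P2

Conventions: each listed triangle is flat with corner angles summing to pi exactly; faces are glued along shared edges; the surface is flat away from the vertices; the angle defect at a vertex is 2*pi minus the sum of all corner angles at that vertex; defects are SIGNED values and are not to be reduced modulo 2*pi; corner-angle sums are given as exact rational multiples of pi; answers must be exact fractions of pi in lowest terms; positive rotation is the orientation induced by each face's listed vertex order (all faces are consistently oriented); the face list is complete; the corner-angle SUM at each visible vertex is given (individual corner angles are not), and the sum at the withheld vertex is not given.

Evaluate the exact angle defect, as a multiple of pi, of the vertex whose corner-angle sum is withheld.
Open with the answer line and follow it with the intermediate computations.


Answer: defect(P2) = (-11/24)*pi

V = 7, E = 21, F = 14; chi = V - E + F = 0
Gauss-Bonnet: total defect = 2*pi*chi = 0; visible defects sum to (11/24)*pi


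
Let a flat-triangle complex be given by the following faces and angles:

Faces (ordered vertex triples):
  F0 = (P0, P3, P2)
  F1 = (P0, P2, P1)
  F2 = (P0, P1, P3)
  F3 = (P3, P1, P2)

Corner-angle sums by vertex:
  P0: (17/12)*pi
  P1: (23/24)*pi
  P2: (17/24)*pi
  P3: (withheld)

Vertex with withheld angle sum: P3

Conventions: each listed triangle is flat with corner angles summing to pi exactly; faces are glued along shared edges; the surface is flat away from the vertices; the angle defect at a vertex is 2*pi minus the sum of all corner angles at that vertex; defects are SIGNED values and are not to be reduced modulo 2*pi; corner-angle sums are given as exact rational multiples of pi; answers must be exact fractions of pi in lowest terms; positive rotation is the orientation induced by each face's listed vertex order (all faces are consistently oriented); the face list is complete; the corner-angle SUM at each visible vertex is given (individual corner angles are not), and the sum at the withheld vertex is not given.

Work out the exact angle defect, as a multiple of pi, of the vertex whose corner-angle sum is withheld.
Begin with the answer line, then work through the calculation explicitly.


Answer: defect(P3) = (13/12)*pi

V = 4, E = 6, F = 4; chi = V - E + F = 2
Gauss-Bonnet: total defect = 2*pi*chi = 4*pi; visible defects sum to (35/12)*pi


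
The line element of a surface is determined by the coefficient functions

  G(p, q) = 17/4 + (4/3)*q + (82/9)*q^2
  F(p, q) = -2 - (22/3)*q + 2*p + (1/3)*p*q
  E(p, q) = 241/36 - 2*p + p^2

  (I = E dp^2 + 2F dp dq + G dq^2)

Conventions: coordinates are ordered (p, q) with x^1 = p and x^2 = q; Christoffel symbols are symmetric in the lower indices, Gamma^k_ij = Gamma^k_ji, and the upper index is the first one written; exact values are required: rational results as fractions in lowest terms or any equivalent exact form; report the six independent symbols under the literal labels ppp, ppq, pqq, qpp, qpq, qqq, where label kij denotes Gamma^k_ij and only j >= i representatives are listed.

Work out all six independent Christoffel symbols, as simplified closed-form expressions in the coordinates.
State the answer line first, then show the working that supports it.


Answer: Gamma_ppp = (11664*p*q^2 + 324*p - 8640*q^2 + 18144*q - 324)/(11664*p^2*q^2 + 324*p^2 - 17280*p*q^2 + 36288*p*q - 648*p + 9352*q^2 - 26448*q + 31689), Gamma_ppq = 0, Gamma_pqq = (-23328*p*q + 108*p + 17280*q - 38664)/(11664*p^2*q^2 + 324*p^2 - 17280*p*q^2 + 36288*p*q - 648*p + 9352*q^2 - 26448*q + 31689), Gamma_qpp = (9072*p*q - 6612*q + 14760)/(11664*p^2*q^2 + 324*p^2 - 17280*p*q^2 + 36288*p*q - 648*p + 9352*q^2 - 26448*q + 31689), Gamma_qpq = 0, Gamma_qqq = (11664*p^2*q - 17280*p*q + 18144*p + 9352*q - 13224)/(11664*p^2*q^2 + 324*p^2 - 17280*p*q^2 + 36288*p*q - 648*p + 9352*q^2 - 26448*q + 31689)

E = 241/36 - 2*p + p^2; F = -2 - (22/3)*q + 2*p + (1/3)*p*q; G = 17/4 + (4/3)*q + (82/9)*q^2
Gamma^k_ij = (1/2) g^{kl} (d_i g_jl + d_j g_il - d_l g_ij), with g^inv = (1/(EG-F^2)) [[G, -F], [-F, E]]
first partials: E_p = -2 + 2*p, E_q = 0, F_p = 2 + (1/3)*q, F_q = -22/3 + (1/3)*p, G_p = 0, G_q = 4/3 + (164/9)*q
D = EG - F^2 = 3521/144 - (551/27)*q - (1/2)*p + (1169/162)*q^2 + 28*p*q + (1/4)*p^2 - (40/3)*p*q^2 + 9*p^2*q^2
expanded: Gamma^p_pp = (G E_p - 2F F_p + F E_q)/(2D), Gamma^p_pq = (G E_q - F G_p)/(2D), Gamma^p_qq = (2G F_q - G G_p - F G_q)/(2D), Gamma^q_pp = (2E F_p - E E_q - F E_p)/(2D), Gamma^q_pq = (E G_p - F E_q)/(2D), Gamma^q_qq = (E G_q - 2F F_q + F G_p)/(2D); substitute and cancel common factors


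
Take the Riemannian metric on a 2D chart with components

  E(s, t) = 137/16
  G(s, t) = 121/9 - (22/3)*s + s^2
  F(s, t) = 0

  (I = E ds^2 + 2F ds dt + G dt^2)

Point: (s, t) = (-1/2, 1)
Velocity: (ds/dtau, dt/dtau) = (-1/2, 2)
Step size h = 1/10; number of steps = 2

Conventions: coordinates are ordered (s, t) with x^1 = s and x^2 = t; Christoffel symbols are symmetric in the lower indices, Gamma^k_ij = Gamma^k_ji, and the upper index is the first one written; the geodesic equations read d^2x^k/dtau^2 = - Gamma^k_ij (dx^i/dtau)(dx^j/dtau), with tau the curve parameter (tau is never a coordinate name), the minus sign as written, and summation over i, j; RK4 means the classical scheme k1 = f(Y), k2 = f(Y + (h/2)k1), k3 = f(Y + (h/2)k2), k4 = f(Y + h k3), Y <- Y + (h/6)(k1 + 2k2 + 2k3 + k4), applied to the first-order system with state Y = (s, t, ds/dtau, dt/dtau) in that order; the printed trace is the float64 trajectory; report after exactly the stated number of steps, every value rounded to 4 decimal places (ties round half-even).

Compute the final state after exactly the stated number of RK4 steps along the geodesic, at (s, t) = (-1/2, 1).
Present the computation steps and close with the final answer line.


f(Y) = (ds/dtau, dt/dtau, -Gamma^s_ij Y'^i Y'^j, -Gamma^t_ij Y'^i Y'^j) with the Gammas evaluated at the stage position; h = 0.100000; intermediate values shown to 6 dp
step 0: s = -0.5000, t = 1.0000, ds/dtau = -0.5000, dt/dtau = 2.0000
step 1:
  k1: at (s, t) = (-0.500000, 1.000000), (ds/dtau, dt/dtau) = (-0.500000, 2.000000); Gamma_sss = 0.000000, Gamma_sst = 0.000000, Gamma_stt = 0.486618, Gamma_tss = 0.000000, Gamma_tst = -0.240000, Gamma_ttt = 0.000000; k1 = (-0.500000, 2.000000, -1.946472, -0.480000)
  k2: at (s, t) = (-0.525000, 1.100000), (ds/dtau, dt/dtau) = (-0.597324, 1.976000); Gamma_sss = 0.000000, Gamma_sst = 0.000000, Gamma_stt = 0.489538, Gamma_tss = 0.000000, Gamma_tst = -0.238569, Gamma_ttt = 0.000000; k2 = (-0.597324, 1.976000, -1.911437, -0.563170)
  k3: at (s, t) = (-0.529866, 1.098800), (ds/dtau, dt/dtau) = (-0.595572, 1.971841); Gamma_sss = 0.000000, Gamma_sst = 0.000000, Gamma_stt = 0.490106, Gamma_tss = 0.000000, Gamma_tst = -0.238292, Gamma_ttt = 0.000000; k3 = (-0.595572, 1.971841, -1.905610, -0.559687)
  k4: at (s, t) = (-0.559557, 1.197184), (ds/dtau, dt/dtau) = (-0.690561, 1.944031); Gamma_sss = 0.000000, Gamma_sst = 0.000000, Gamma_stt = 0.493574, Gamma_tss = 0.000000, Gamma_tst = -0.236618, Gamma_ttt = 0.000000; k4 = (-0.690561, 1.944031, -1.865342, -0.635306)
  Y <- Y + (h/6)(k1 + 2k2 + 2k3 + k4): s = -0.5596, t = 1.1973, ds/dtau = -0.6908, dt/dtau = 1.9440
step 2:
  k1: at (s, t) = (-0.559606, 1.197329), (ds/dtau, dt/dtau) = (-0.690765, 1.943983); Gamma_sss = 0.000000, Gamma_sst = 0.000000, Gamma_stt = 0.493579, Gamma_tss = 0.000000, Gamma_tst = -0.236615, Gamma_ttt = 0.000000; k1 = (-0.690765, 1.943983, -1.865271, -0.635470)
  k2: at (s, t) = (-0.594144, 1.294528), (ds/dtau, dt/dtau) = (-0.784029, 1.912209); Gamma_sss = 0.000000, Gamma_sst = 0.000000, Gamma_stt = 0.497613, Gamma_tss = 0.000000, Gamma_tst = -0.234697, Gamma_ttt = 0.000000; k2 = (-0.784029, 1.912209, -1.819544, -0.703729)
  k3: at (s, t) = (-0.598807, 1.292939), (ds/dtau, dt/dtau) = (-0.781742, 1.908797); Gamma_sss = 0.000000, Gamma_sst = 0.000000, Gamma_stt = 0.498158, Gamma_tss = 0.000000, Gamma_tst = -0.234441, Gamma_ttt = 0.000000; k3 = (-0.781742, 1.908797, -1.815039, -0.699658)
  k4: at (s, t) = (-0.637780, 1.388208), (ds/dtau, dt/dtau) = (-0.872269, 1.874017); Gamma_sss = 0.000000, Gamma_sst = 0.000000, Gamma_stt = 0.502709, Gamma_tss = 0.000000, Gamma_tst = -0.232318, Gamma_ttt = 0.000000; k4 = (-0.872269, 1.874017, -1.765484, -0.759516)
  Y <- Y + (h/6)(k1 + 2k2 + 2k3 + k4): s = -0.6378, t = 1.3883, ds/dtau = -0.8724, dt/dtau = 1.8740

Answer: s = -0.6378, t = 1.3883, ds/dtau = -0.8724, dt/dtau = 1.8740


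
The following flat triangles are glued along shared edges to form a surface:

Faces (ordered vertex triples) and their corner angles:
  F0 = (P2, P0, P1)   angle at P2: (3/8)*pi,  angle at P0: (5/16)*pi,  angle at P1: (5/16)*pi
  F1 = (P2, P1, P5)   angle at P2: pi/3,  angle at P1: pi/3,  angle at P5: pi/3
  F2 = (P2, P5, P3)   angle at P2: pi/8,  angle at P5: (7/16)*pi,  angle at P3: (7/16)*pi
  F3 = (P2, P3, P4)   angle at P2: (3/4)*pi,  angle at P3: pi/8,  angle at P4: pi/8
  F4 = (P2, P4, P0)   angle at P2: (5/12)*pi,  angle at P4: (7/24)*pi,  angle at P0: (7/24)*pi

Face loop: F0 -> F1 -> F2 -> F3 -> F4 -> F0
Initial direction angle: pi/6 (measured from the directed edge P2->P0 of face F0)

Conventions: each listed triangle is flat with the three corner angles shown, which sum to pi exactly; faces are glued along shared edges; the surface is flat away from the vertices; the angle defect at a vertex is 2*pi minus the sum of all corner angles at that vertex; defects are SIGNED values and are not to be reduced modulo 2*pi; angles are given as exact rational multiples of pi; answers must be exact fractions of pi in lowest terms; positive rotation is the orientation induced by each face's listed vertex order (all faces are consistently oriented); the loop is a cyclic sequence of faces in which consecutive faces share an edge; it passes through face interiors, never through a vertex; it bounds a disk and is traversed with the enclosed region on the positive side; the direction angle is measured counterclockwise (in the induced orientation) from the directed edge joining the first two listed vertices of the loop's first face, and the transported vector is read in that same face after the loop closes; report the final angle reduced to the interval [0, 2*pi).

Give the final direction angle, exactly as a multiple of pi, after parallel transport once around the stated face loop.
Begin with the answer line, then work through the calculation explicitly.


Answer: final direction angle = pi/6

enclosed vertex P2: corner angles sum to 2*pi, defect = 2*pi - 2*pi = 0
holonomy = initial angle + sum of enclosed defects (mod 2*pi), positive in the induced orientation
final angle = pi/6 + 0 = pi/6 (mod 2*pi)


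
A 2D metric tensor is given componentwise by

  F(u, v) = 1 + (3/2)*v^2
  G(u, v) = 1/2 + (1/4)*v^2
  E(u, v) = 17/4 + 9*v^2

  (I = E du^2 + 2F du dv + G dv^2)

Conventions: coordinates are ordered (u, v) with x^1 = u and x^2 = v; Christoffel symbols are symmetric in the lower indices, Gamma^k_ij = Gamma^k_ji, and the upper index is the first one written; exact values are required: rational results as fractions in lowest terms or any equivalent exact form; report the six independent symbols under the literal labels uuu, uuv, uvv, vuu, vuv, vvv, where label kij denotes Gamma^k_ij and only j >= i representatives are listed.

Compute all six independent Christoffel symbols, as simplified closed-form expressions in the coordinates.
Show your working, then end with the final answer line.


E = 17/4 + 9*v^2; F = 1 + (3/2)*v^2; G = 1/2 + (1/4)*v^2
Gamma^k_ij = (1/2) g^{kl} (d_i g_jl + d_j g_il - d_l g_ij), with g^inv = (1/(EG-F^2)) [[G, -F], [-F, E]]
first partials: E_u = 0, E_v = 18*v, F_u = 0, F_v = 3*v, G_u = 0, G_v = (1/2)*v
D = EG - F^2 = 9/8 + (41/16)*v^2
expanded: Gamma^u_uu = (G E_u - 2F F_u + F E_v)/(2D), Gamma^u_uv = (G E_v - F G_u)/(2D), Gamma^u_vv = (2G F_v - G G_u - F G_v)/(2D), Gamma^v_uu = (2E F_u - E E_v - F E_u)/(2D), Gamma^v_uv = (E G_u - F E_v)/(2D), Gamma^v_vv = (E G_v - 2F F_v + F G_u)/(2D); substitute and cancel common factors

Answer: Gamma_uuu = (216*v^3 + 144*v)/(41*v^2 + 18), Gamma_uuv = (36*v^3 + 72*v)/(41*v^2 + 18), Gamma_uvv = (6*v^3 + 20*v)/(41*v^2 + 18), Gamma_vuu = (-1296*v^3 - 612*v)/(41*v^2 + 18), Gamma_vuv = (-216*v^3 - 144*v)/(41*v^2 + 18), Gamma_vvv = (-36*v^3 - 31*v)/(41*v^2 + 18)


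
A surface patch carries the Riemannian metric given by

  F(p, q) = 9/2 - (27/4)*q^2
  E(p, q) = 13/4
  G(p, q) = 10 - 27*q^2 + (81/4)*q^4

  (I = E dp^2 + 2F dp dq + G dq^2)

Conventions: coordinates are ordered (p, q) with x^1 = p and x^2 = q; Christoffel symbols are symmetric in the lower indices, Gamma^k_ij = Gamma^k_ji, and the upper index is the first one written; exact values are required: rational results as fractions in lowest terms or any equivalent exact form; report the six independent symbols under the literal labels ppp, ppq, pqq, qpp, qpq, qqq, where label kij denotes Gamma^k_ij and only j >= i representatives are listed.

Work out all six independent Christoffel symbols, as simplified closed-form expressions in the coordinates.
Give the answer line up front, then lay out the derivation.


Answer: Gamma_ppp = 0, Gamma_ppq = 0, Gamma_pqq = -54*q/(81*q^4 - 108*q^2 + 49), Gamma_qpp = 0, Gamma_qpq = 0, Gamma_qqq = (162*q^3 - 108*q)/(81*q^4 - 108*q^2 + 49)

E = 13/4; F = 9/2 - (27/4)*q^2; G = 10 - 27*q^2 + (81/4)*q^4
Gamma^k_ij = (1/2) g^{kl} (d_i g_jl + d_j g_il - d_l g_ij), with g^inv = (1/(EG-F^2)) [[G, -F], [-F, E]]
first partials: E_p = 0, E_q = 0, F_p = 0, F_q = -(27/2)*q, G_p = 0, G_q = -54*q + 81*q^3
D = EG - F^2 = 49/4 - 27*q^2 + (81/4)*q^4
expanded: Gamma^p_pp = (G E_p - 2F F_p + F E_q)/(2D), Gamma^p_pq = (G E_q - F G_p)/(2D), Gamma^p_qq = (2G F_q - G G_p - F G_q)/(2D), Gamma^q_pp = (2E F_p - E E_q - F E_p)/(2D), Gamma^q_pq = (E G_p - F E_q)/(2D), Gamma^q_qq = (E G_q - 2F F_q + F G_p)/(2D); substitute and cancel common factors


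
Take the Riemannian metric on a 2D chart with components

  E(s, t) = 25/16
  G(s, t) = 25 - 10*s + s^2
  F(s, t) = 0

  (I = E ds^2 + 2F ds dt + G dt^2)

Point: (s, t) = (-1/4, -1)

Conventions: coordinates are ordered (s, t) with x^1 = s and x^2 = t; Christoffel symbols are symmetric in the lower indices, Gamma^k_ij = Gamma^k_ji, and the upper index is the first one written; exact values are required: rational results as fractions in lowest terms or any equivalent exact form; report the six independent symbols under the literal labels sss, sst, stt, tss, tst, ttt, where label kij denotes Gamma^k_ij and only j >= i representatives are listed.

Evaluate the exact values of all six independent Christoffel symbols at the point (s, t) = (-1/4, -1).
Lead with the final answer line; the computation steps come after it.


Answer: Gamma_sss = 0, Gamma_sst = 0, Gamma_stt = 84/25, Gamma_tss = 0, Gamma_tst = -4/21, Gamma_ttt = 0

E = 25/16, F = 0, G = 441/16 at the point
E_s = 0, E_t = 0, F_s = 0, F_t = 0, G_s = -21/2, G_t = 0
EG - F^2 = 11025/256;  g^inv = (256/11025) * [[441/16, 0], [0, 25/16]]
first-kind symbols [ij,l] = (1/2)(d_i g_jl + d_j g_il - d_l g_ij): [ss,s] = E_s/2 = 0, [ss,t] = F_s - E_t/2 = 0, [st,s] = E_t/2 = 0, [st,t] = G_s/2 = -21/4, [tt,s] = F_t - G_s/2 = 21/4, [tt,t] = G_t/2 = 0
Gamma^s_ij = (G*[ij,s] - F*[ij,t])/(EG - F^2), Gamma^t_ij = (E*[ij,t] - F*[ij,s])/(EG - F^2)


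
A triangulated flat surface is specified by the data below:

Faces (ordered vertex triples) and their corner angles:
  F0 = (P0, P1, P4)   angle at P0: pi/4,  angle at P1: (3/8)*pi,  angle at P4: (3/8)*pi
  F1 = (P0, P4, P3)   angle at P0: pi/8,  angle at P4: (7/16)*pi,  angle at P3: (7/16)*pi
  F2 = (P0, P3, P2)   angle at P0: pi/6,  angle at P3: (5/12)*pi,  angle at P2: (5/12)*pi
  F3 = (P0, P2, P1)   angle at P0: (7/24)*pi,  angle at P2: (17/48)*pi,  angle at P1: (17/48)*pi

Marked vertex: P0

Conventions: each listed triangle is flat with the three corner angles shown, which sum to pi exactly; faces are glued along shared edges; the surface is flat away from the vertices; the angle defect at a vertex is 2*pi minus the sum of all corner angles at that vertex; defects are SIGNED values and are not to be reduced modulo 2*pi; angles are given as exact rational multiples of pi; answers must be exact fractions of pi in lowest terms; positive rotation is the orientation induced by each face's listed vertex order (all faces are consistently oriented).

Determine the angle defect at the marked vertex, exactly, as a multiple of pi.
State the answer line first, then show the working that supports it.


Answer: defect(P0) = (7/6)*pi

Sum of corner angles at P0: (5/6)*pi
defect = 2*pi - (5/6)*pi


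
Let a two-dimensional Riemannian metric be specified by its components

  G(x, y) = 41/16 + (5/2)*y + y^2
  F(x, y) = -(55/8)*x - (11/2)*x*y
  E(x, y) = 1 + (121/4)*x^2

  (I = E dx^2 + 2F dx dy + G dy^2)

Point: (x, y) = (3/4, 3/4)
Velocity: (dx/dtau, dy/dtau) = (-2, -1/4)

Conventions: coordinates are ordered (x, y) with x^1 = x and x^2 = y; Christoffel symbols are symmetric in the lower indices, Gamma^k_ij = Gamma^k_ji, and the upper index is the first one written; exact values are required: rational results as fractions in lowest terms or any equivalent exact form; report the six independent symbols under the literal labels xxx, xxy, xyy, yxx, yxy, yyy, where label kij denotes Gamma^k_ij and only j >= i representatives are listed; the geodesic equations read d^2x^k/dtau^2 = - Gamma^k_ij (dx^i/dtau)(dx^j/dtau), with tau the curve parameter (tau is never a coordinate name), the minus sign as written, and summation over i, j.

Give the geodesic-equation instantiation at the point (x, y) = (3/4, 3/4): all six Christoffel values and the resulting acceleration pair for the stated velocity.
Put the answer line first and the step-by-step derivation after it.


Answer: Gamma_xxx = 1452/1409, Gamma_xxy = 0, Gamma_xyy = -264/1409, Gamma_yxx = -704/1409, Gamma_yxy = 0, Gamma_yyy = 128/1409; accelerations (d^2x/dtau^2, d^2y/dtau^2) = (-11583/2818, 2808/1409)

E = 1153/64, F = -33/4, G = 5 at the point
E_x = 363/8, E_y = 0, F_x = -11, F_y = -33/8, G_x = 0, G_y = 4
EG - F^2 = 1409/64;  g^inv = (64/1409) * [[5, 33/4], [33/4, 1153/64]]
first-kind symbols [ij,l] = (1/2)(d_i g_jl + d_j g_il - d_l g_ij): [xx,x] = E_x/2 = 363/16, [xx,y] = F_x - E_y/2 = -11, [xy,x] = E_y/2 = 0, [xy,y] = G_x/2 = 0, [yy,x] = F_y - G_x/2 = -33/8, [yy,y] = G_y/2 = 2
Gamma^x_ij = (G*[ij,x] - F*[ij,y])/(EG - F^2), Gamma^y_ij = (E*[ij,y] - F*[ij,x])/(EG - F^2)
Gamma_xxx = 1452/1409, Gamma_xxy = 0, Gamma_xyy = -264/1409, Gamma_yxx = -704/1409, Gamma_yxy = 0, Gamma_yyy = 128/1409
d^2x/dtau^2 = -(Gamma_xxx*(-2)^2 + 2*Gamma_xxy*(-2)*(-1/4) + Gamma_xyy*(-1/4)^2) = -11583/2818
d^2y/dtau^2 = -(Gamma_yxx*(-2)^2 + 2*Gamma_yxy*(-2)*(-1/4) + Gamma_yyy*(-1/4)^2) = 2808/1409


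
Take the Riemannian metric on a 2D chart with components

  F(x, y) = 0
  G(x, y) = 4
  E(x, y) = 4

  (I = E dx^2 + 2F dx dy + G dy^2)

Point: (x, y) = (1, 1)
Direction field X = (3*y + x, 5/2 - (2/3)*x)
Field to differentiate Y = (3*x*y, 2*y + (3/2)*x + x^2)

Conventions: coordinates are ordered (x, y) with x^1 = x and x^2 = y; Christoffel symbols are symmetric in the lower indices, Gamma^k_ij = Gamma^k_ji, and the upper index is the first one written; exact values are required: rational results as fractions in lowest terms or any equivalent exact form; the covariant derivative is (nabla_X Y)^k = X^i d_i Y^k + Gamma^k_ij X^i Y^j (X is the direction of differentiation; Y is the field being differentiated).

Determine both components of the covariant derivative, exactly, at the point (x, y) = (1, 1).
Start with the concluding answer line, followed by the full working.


Answer: (nabla_X Y)^x = 35/2, (nabla_X Y)^y = 53/3

E = 4, F = 0, G = 4 at the point
E_x = 0, E_y = 0, F_x = 0, F_y = 0, G_x = 0, G_y = 0
EG - F^2 = 16;  g^inv = (1/16) * [[4, 0], [0, 4]]
first-kind symbols [ij,l] = (1/2)(d_i g_jl + d_j g_il - d_l g_ij): [xx,x] = E_x/2 = 0, [xx,y] = F_x - E_y/2 = 0, [xy,x] = E_y/2 = 0, [xy,y] = G_x/2 = 0, [yy,x] = F_y - G_x/2 = 0, [yy,y] = G_y/2 = 0
Gamma^x_ij = (G*[ij,x] - F*[ij,y])/(EG - F^2), Gamma^y_ij = (E*[ij,y] - F*[ij,x])/(EG - F^2)
Gamma_xxx = 0, Gamma_xxy = 0, Gamma_xyy = 0, Gamma_yxx = 0, Gamma_yxy = 0, Gamma_yyy = 0
X = (4, 11/6), Y = (3, 9/2) at the point


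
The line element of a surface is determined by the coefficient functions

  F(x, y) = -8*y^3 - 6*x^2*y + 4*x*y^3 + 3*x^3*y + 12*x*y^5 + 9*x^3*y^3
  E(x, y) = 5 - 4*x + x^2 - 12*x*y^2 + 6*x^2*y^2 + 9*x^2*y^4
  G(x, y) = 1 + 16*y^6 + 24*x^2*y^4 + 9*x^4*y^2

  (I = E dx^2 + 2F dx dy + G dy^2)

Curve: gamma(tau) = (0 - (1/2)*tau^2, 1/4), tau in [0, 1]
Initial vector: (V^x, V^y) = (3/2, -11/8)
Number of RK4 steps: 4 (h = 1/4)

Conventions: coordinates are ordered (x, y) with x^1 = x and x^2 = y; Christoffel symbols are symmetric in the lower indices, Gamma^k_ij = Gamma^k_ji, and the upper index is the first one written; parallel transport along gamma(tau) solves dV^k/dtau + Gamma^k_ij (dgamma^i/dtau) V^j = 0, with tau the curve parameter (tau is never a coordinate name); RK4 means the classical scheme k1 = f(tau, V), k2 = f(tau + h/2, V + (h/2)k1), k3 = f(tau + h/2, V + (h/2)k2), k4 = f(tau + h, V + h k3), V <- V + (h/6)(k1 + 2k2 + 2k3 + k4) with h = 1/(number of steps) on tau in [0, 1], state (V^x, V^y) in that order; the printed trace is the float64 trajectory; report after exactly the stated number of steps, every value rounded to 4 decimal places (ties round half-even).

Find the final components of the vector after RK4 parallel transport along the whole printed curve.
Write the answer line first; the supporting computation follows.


Answer: V^x = 1.1227, V^y = -1.3548

gamma'(tau) = (-tau, 0); f(tau, V)^k = -Gamma^k_ij(gamma(tau)) gamma'^i(tau) V^j; h = 1/4; intermediate values shown to 6 dp
curve data and Christoffel symbols at the stage parameters:
  tau = 0.000000: gamma = (0.000000, 0.250000), gamma' = (0.000000, 0.000000); Gamma_xxx = -0.474629, Gamma_xxy = 0.000000, Gamma_xyy = -0.299766, Gamma_yxx = 0.014832, Gamma_yxy = 0.000000, Gamma_yyy = 0.009368
  tau = 0.125000: gamma = (-0.007812, 0.250000), gamma' = (-0.125000, 0.000000); Gamma_xxx = -0.473312, Gamma_xxy = 0.004671, Gamma_xyy = -0.299007, Gamma_yxx = 0.014733, Gamma_yxy = -0.000145, Gamma_yyy = 0.009308
  tau = 0.250000: gamma = (-0.031250, 0.250000), gamma' = (-0.250000, 0.000000); Gamma_xxx = -0.469374, Gamma_xxy = 0.018528, Gamma_xyy = -0.297605, Gamma_yxx = 0.014570, Gamma_yxy = -0.000575, Gamma_yyy = 0.009238
  tau = 0.375000: gamma = (-0.070312, 0.250000), gamma' = (-0.375000, 0.000000); Gamma_xxx = -0.462861, Gamma_xxy = 0.041109, Gamma_xyy = -0.298115, Gamma_yxx = 0.014708, Gamma_yxy = -0.001306, Gamma_yyy = 0.009473
  tau = 0.500000: gamma = (-0.125000, 0.250000), gamma' = (-0.500000, 0.000000); Gamma_xxx = -0.453858, Gamma_xxy = 0.071662, Gamma_xyy = -0.304563, Gamma_yxx = 0.015679, Gamma_yxy = -0.002476, Gamma_yyy = 0.010521
  tau = 0.625000: gamma = (-0.195312, 0.250000), gamma' = (-0.625000, 0.000000); Gamma_xxx = -0.442487, Gamma_xxy = 0.109166, Gamma_xyy = -0.322109, Gamma_yxx = 0.018063, Gamma_yxy = -0.004456, Gamma_yyy = 0.013149
  tau = 0.750000: gamma = (-0.281250, 0.250000), gamma' = (-0.750000, 0.000000); Gamma_xxx = -0.428887, Gamma_xxy = 0.152368, Gamma_xyy = -0.356583, Gamma_yxx = 0.022386, Gamma_yxy = -0.007953, Gamma_yyy = 0.018612
  tau = 0.875000: gamma = (-0.382812, 0.250000), gamma' = (-0.875000, 0.000000); Gamma_xxx = -0.413173, Gamma_xxy = 0.199791, Gamma_xyy = -0.413916, Gamma_yxx = 0.029021, Gamma_yxy = -0.014033, Gamma_yyy = 0.029073
  tau = 1.000000: gamma = (-0.500000, 0.250000), gamma' = (-1.000000, 0.000000); Gamma_xxx = -0.395387, Gamma_xxy = 0.249718, Gamma_xyy = -0.499436, Gamma_yxx = 0.038110, Gamma_yxy = -0.024069, Gamma_yyy = 0.048138
step 0: V^x = 1.5000, V^y = -1.3750
step 1: k1 = (0.000000, 0.000000), k2 = (-0.089549, 0.002788), k3 = (-0.088886, 0.002767), k4 = (-0.179774, 0.005580); V <- V + (h/6)(k1 + 2k2 + 2k3 + k4): V^x = 1.4776, V^y = -1.3743
step 2: k1 = (-0.179757, 0.005580), k2 = (-0.273754, 0.008699), k3 = (-0.271708, 0.008634), k4 = (-0.369070, 0.012750); V <- V + (h/6)(k1 + 2k2 + 2k3 + k4): V^x = 1.4093, V^y = -1.3721
step 3: k1 = (-0.368978, 0.012747), k2 = (-0.470505, 0.019207), k3 = (-0.466940, 0.019061), k4 = (-0.572031, 0.029858); V <- V + (h/6)(k1 + 2k2 + 2k3 + k4): V^x = 1.2920, V^y = -1.3671
step 4: k1 = (-0.571818, 0.029847), k2 = (-0.679592, 0.047734), k3 = (-0.674331, 0.047365), k4 = (-0.782620, 0.075433); V <- V + (h/6)(k1 + 2k2 + 2k3 + k4): V^x = 1.1227, V^y = -1.3548


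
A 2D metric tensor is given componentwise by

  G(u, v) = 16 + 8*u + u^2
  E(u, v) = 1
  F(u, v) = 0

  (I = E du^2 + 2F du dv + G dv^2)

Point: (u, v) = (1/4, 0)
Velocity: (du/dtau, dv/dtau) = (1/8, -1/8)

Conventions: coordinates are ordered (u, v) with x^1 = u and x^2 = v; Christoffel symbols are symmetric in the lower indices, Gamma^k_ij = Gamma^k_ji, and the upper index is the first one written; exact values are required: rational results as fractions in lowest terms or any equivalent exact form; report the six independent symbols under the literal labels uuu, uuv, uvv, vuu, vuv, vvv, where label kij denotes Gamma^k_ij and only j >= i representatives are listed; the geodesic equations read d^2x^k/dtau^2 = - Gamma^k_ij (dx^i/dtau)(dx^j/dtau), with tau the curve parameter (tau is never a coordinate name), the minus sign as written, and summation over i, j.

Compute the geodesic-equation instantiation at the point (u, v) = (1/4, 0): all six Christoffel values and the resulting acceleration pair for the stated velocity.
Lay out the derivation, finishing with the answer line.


E = 1, F = 0, G = 289/16 at the point
E_u = 0, E_v = 0, F_u = 0, F_v = 0, G_u = 17/2, G_v = 0
EG - F^2 = 289/16;  g^inv = (16/289) * [[289/16, 0], [0, 1]]
first-kind symbols [ij,l] = (1/2)(d_i g_jl + d_j g_il - d_l g_ij): [uu,u] = E_u/2 = 0, [uu,v] = F_u - E_v/2 = 0, [uv,u] = E_v/2 = 0, [uv,v] = G_u/2 = 17/4, [vv,u] = F_v - G_u/2 = -17/4, [vv,v] = G_v/2 = 0
Gamma^u_ij = (G*[ij,u] - F*[ij,v])/(EG - F^2), Gamma^v_ij = (E*[ij,v] - F*[ij,u])/(EG - F^2)
Gamma_uuu = 0, Gamma_uuv = 0, Gamma_uvv = -17/4, Gamma_vuu = 0, Gamma_vuv = 4/17, Gamma_vvv = 0
d^2u/dtau^2 = -(Gamma_uuu*(1/8)^2 + 2*Gamma_uuv*(1/8)*(-1/8) + Gamma_uvv*(-1/8)^2) = 17/256
d^2v/dtau^2 = -(Gamma_vuu*(1/8)^2 + 2*Gamma_vuv*(1/8)*(-1/8) + Gamma_vvv*(-1/8)^2) = 1/136

Answer: Gamma_uuu = 0, Gamma_uuv = 0, Gamma_uvv = -17/4, Gamma_vuu = 0, Gamma_vuv = 4/17, Gamma_vvv = 0; accelerations (d^2u/dtau^2, d^2v/dtau^2) = (17/256, 1/136)


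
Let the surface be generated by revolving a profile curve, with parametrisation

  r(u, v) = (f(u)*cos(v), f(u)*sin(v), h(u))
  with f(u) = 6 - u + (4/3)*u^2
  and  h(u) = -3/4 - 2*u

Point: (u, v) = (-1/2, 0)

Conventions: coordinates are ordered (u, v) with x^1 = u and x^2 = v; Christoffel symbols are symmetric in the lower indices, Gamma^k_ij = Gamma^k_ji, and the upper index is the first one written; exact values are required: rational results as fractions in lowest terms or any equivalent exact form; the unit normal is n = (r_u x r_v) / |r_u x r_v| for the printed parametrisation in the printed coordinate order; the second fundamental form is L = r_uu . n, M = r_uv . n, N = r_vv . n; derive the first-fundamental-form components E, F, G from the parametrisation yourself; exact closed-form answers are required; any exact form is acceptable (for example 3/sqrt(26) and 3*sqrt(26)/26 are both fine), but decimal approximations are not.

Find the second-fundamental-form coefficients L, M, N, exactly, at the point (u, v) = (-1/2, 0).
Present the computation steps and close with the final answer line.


f = 41/6, f' = -7/3, f'' = 8/3, h' = -2, h'' = 0
E = 85/9, F = 0, G = 1681/36; answer radicand W^2 = 85/9
unnormalised second-form numerators: l = 16/3, m = 0, n = -41/3; L = l/sqrt(85/9), and similarly M = m/sqrt(W^2), N = n/sqrt(W^2)

Answer: L = 16*sqrt(85)/85, M = 0, N = -41*sqrt(85)/85


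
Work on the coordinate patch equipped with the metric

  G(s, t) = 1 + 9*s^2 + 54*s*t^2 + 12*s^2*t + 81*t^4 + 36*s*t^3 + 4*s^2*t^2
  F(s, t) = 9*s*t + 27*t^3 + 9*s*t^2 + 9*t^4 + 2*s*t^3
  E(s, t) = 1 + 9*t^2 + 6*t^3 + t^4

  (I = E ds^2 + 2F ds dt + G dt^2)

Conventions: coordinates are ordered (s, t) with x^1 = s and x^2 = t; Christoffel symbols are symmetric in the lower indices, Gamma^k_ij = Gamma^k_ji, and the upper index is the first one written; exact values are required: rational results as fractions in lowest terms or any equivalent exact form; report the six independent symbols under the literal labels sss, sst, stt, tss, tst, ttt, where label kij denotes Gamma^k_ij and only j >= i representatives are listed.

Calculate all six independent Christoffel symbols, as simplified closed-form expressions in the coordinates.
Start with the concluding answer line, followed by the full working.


Answer: Gamma_sss = 0, Gamma_sst = (2*t^3 + 9*t^2 + 9*t)/(4*s^2*t^2 + 12*s^2*t + 9*s^2 + 36*s*t^3 + 54*s*t^2 + 82*t^4 + 6*t^3 + 9*t^2 + 1), Gamma_stt = (2*s*t^2 + 6*s*t + 18*t^3 + 54*t^2)/(4*s^2*t^2 + 12*s^2*t + 9*s^2 + 36*s*t^3 + 54*s*t^2 + 82*t^4 + 6*t^3 + 9*t^2 + 1), Gamma_tss = 0, Gamma_tst = (4*s*t^2 + 12*s*t + 9*s + 18*t^3 + 27*t^2)/(4*s^2*t^2 + 12*s^2*t + 9*s^2 + 36*s*t^3 + 54*s*t^2 + 82*t^4 + 6*t^3 + 9*t^2 + 1), Gamma_ttt = (4*s^2*t + 6*s^2 + 54*s*t^2 + 54*s*t + 162*t^3)/(4*s^2*t^2 + 12*s^2*t + 9*s^2 + 36*s*t^3 + 54*s*t^2 + 82*t^4 + 6*t^3 + 9*t^2 + 1)

E = 1 + 9*t^2 + 6*t^3 + t^4; F = 9*s*t + 27*t^3 + 9*s*t^2 + 9*t^4 + 2*s*t^3; G = 1 + 9*s^2 + 54*s*t^2 + 12*s^2*t + 81*t^4 + 36*s*t^3 + 4*s^2*t^2
Gamma^k_ij = (1/2) g^{kl} (d_i g_jl + d_j g_il - d_l g_ij), with g^inv = (1/(EG-F^2)) [[G, -F], [-F, E]]
first partials: E_s = 0, E_t = 18*t + 18*t^2 + 4*t^3, F_s = 9*t + 9*t^2 + 2*t^3, F_t = 9*s + 81*t^2 + 18*s*t + 36*t^3 + 6*s*t^2, G_s = 18*s + 54*t^2 + 24*s*t + 36*t^3 + 8*s*t^2, G_t = 108*s*t + 12*s^2 + 324*t^3 + 108*s*t^2 + 8*s^2*t
D = EG - F^2 = 1 + 9*t^2 + 9*s^2 + 6*t^3 + 54*s*t^2 + 12*s^2*t + 82*t^4 + 36*s*t^3 + 4*s^2*t^2
expanded: Gamma^s_ss = (G E_s - 2F F_s + F E_t)/(2D), Gamma^s_st = (G E_t - F G_s)/(2D), Gamma^s_tt = (2G F_t - G G_s - F G_t)/(2D), Gamma^t_ss = (2E F_s - E E_t - F E_s)/(2D), Gamma^t_st = (E G_s - F E_t)/(2D), Gamma^t_tt = (E G_t - 2F F_t + F G_s)/(2D); substitute and cancel common factors


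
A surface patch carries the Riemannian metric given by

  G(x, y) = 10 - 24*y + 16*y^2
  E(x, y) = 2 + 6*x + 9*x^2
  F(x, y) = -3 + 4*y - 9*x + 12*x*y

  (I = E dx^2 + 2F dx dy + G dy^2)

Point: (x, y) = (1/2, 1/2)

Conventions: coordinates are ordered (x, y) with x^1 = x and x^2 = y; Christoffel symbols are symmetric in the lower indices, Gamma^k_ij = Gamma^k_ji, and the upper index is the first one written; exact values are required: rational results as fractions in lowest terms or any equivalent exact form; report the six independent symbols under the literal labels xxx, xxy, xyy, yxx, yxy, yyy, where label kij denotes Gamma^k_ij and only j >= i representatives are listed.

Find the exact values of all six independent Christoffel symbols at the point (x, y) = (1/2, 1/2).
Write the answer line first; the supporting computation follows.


Answer: Gamma_xxx = 10/11, Gamma_xxy = 0, Gamma_xyy = 40/33, Gamma_yxx = -4/11, Gamma_yxy = 0, Gamma_yyy = -16/33

E = 29/4, F = -5/2, G = 2 at the point
E_x = 15, E_y = 0, F_x = -3, F_y = 10, G_x = 0, G_y = -8
EG - F^2 = 33/4;  g^inv = (4/33) * [[2, 5/2], [5/2, 29/4]]
first-kind symbols [ij,l] = (1/2)(d_i g_jl + d_j g_il - d_l g_ij): [xx,x] = E_x/2 = 15/2, [xx,y] = F_x - E_y/2 = -3, [xy,x] = E_y/2 = 0, [xy,y] = G_x/2 = 0, [yy,x] = F_y - G_x/2 = 10, [yy,y] = G_y/2 = -4
Gamma^x_ij = (G*[ij,x] - F*[ij,y])/(EG - F^2), Gamma^y_ij = (E*[ij,y] - F*[ij,x])/(EG - F^2)


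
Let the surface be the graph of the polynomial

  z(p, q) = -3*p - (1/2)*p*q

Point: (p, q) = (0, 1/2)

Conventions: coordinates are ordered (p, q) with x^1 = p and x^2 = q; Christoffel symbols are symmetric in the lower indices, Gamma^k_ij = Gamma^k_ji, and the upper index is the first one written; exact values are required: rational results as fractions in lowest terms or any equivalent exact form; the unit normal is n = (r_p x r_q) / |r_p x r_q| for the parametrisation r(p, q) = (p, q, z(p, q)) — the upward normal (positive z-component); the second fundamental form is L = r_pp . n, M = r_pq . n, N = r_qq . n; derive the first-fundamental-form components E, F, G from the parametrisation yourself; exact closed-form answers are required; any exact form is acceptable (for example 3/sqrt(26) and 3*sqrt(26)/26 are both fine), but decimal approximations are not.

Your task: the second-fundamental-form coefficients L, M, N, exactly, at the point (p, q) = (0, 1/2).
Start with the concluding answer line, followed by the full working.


Answer: L = 0, M = -2*sqrt(185)/185, N = 0

z_p = -13/4, z_q = 0, z_pp = 0, z_pq = -1/2, z_qq = 0
E = 185/16, F = 0, G = 1; answer radicand W^2 = 185/16
unnormalised second-form numerators: l = 0, m = -1/2, n = 0; L = l/sqrt(185/16), and similarly M = m/sqrt(W^2), N = n/sqrt(W^2)


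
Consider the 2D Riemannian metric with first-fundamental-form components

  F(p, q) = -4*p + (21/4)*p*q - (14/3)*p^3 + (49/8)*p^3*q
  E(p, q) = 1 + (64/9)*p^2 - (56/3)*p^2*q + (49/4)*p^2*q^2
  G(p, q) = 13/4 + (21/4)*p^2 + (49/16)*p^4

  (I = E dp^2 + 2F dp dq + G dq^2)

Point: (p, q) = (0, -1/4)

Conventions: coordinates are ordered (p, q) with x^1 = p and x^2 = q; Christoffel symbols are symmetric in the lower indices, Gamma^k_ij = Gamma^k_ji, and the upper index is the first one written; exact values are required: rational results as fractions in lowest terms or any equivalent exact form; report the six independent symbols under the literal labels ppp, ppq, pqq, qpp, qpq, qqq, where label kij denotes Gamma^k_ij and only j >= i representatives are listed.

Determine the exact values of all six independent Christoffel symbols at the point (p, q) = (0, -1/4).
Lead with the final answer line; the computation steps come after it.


Answer: Gamma_ppp = 0, Gamma_ppq = 0, Gamma_pqq = 0, Gamma_qpp = -85/52, Gamma_qpq = 0, Gamma_qqq = 0

E = 1, F = 0, G = 13/4 at the point
E_p = 0, E_q = 0, F_p = -85/16, F_q = 0, G_p = 0, G_q = 0
EG - F^2 = 13/4;  g^inv = (4/13) * [[13/4, 0], [0, 1]]
first-kind symbols [ij,l] = (1/2)(d_i g_jl + d_j g_il - d_l g_ij): [pp,p] = E_p/2 = 0, [pp,q] = F_p - E_q/2 = -85/16, [pq,p] = E_q/2 = 0, [pq,q] = G_p/2 = 0, [qq,p] = F_q - G_p/2 = 0, [qq,q] = G_q/2 = 0
Gamma^p_ij = (G*[ij,p] - F*[ij,q])/(EG - F^2), Gamma^q_ij = (E*[ij,q] - F*[ij,p])/(EG - F^2)


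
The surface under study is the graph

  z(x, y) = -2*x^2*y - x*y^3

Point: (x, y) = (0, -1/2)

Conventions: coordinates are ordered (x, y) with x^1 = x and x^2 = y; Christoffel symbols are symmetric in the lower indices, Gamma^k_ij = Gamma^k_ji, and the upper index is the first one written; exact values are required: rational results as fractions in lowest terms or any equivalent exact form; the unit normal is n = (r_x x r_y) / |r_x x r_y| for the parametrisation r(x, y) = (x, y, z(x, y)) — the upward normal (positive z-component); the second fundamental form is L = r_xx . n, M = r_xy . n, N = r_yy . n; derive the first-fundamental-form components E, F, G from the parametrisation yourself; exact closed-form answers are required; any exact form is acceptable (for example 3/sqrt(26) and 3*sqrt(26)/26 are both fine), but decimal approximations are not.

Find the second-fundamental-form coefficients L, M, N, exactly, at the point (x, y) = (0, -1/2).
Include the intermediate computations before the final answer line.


z_x = 1/8, z_y = 0, z_xx = 2, z_xy = -3/4, z_yy = 0
E = 65/64, F = 0, G = 1; answer radicand W^2 = 65/64
unnormalised second-form numerators: l = 2, m = -3/4, n = 0; L = l/sqrt(65/64), and similarly M = m/sqrt(W^2), N = n/sqrt(W^2)

Answer: L = 16*sqrt(65)/65, M = -6*sqrt(65)/65, N = 0


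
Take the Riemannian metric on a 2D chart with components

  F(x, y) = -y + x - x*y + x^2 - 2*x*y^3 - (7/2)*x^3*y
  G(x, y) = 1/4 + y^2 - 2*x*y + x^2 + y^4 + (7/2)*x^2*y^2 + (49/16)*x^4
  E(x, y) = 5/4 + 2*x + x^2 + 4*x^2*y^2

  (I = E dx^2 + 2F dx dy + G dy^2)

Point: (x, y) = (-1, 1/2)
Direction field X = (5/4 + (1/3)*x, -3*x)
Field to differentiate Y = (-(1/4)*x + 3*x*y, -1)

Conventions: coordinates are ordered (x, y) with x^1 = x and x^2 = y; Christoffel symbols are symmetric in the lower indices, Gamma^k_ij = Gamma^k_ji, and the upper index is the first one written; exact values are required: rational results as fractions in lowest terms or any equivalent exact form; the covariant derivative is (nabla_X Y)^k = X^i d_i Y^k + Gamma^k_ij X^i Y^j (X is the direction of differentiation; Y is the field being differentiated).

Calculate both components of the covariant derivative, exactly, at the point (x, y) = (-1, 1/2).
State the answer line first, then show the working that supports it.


Answer: (nabla_X Y)^x = -14935/144, (nabla_X Y)^y = 2561/72

E = 5/4, F = 2, G = 13/2 at the point
E_x = -2, E_y = 4, F_x = -7, F_y = 5, G_x = -17, G_y = 7
EG - F^2 = 33/8;  g^inv = (8/33) * [[13/2, -2], [-2, 5/4]]
first-kind symbols [ij,l] = (1/2)(d_i g_jl + d_j g_il - d_l g_ij): [xx,x] = E_x/2 = -1, [xx,y] = F_x - E_y/2 = -9, [xy,x] = E_y/2 = 2, [xy,y] = G_x/2 = -17/2, [yy,x] = F_y - G_x/2 = 27/2, [yy,y] = G_y/2 = 7/2
Gamma^x_ij = (G*[ij,x] - F*[ij,y])/(EG - F^2), Gamma^y_ij = (E*[ij,y] - F*[ij,x])/(EG - F^2)
Gamma_xxx = 92/33, Gamma_xxy = 80/11, Gamma_xyy = 646/33, Gamma_yxx = -74/33, Gamma_yxy = -39/11, Gamma_yyy = -181/33
X = (11/12, 3), Y = (-5/4, -1) at the point


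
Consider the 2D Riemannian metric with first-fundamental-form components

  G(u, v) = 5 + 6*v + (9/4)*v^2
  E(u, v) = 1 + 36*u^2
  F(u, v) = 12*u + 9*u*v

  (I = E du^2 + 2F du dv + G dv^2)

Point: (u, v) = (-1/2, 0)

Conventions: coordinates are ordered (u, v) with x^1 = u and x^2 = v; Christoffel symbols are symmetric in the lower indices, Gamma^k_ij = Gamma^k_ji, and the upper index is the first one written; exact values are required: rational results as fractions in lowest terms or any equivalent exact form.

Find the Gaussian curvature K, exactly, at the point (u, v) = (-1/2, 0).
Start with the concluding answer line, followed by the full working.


Answer: K = 9/196

E = 10, F = -6, G = 5, EG - F^2 = 14 at the point
E_u = -36, E_v = 0, F_u = 12, F_v = -9/2, G_u = 0, G_v = 6
E_vv = 0, F_uv = 9, G_uu = 0
Using the Brioschi determinant formula for K from the metric derivatives:
M1 = [[-E_vv/2 + F_uv - G_uu/2, E_u/2, F_u - E_v/2], [F_v - G_u/2, E, F], [G_v/2, F, G]] = [[9, -18, 12], [-9/2, 10, -6], [3, -6, 5]]; det M1 = 9
M2 = [[0, E_v/2, G_u/2], [E_v/2, E, F], [G_u/2, F, G]] = [[0, 0, 0], [0, 10, -6], [0, -6, 5]]; det M2 = 0
det M1 - det M2 = 9; K = 9 / (14)^2 = 9/196


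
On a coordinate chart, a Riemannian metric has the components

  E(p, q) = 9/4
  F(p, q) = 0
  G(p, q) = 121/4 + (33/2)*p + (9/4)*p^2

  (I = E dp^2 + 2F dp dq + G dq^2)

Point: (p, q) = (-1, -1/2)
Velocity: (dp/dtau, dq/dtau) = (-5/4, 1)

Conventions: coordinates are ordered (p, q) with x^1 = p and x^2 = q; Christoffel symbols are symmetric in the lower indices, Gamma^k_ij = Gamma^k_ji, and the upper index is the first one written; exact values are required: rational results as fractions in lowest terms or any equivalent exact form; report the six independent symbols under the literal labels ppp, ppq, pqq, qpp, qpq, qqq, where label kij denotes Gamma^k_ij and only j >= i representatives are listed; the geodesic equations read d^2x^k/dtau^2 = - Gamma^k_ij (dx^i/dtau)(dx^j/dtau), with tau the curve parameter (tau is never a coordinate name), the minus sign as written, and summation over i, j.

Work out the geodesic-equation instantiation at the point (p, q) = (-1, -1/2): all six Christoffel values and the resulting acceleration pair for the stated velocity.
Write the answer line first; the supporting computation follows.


Answer: Gamma_ppp = 0, Gamma_ppq = 0, Gamma_pqq = -8/3, Gamma_qpp = 0, Gamma_qpq = 3/8, Gamma_qqq = 0; accelerations (d^2p/dtau^2, d^2q/dtau^2) = (8/3, 15/16)

E = 9/4, F = 0, G = 16 at the point
E_p = 0, E_q = 0, F_p = 0, F_q = 0, G_p = 12, G_q = 0
EG - F^2 = 36;  g^inv = (1/36) * [[16, 0], [0, 9/4]]
first-kind symbols [ij,l] = (1/2)(d_i g_jl + d_j g_il - d_l g_ij): [pp,p] = E_p/2 = 0, [pp,q] = F_p - E_q/2 = 0, [pq,p] = E_q/2 = 0, [pq,q] = G_p/2 = 6, [qq,p] = F_q - G_p/2 = -6, [qq,q] = G_q/2 = 0
Gamma^p_ij = (G*[ij,p] - F*[ij,q])/(EG - F^2), Gamma^q_ij = (E*[ij,q] - F*[ij,p])/(EG - F^2)
Gamma_ppp = 0, Gamma_ppq = 0, Gamma_pqq = -8/3, Gamma_qpp = 0, Gamma_qpq = 3/8, Gamma_qqq = 0
d^2p/dtau^2 = -(Gamma_ppp*(-5/4)^2 + 2*Gamma_ppq*(-5/4)*(1) + Gamma_pqq*(1)^2) = 8/3
d^2q/dtau^2 = -(Gamma_qpp*(-5/4)^2 + 2*Gamma_qpq*(-5/4)*(1) + Gamma_qqq*(1)^2) = 15/16
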